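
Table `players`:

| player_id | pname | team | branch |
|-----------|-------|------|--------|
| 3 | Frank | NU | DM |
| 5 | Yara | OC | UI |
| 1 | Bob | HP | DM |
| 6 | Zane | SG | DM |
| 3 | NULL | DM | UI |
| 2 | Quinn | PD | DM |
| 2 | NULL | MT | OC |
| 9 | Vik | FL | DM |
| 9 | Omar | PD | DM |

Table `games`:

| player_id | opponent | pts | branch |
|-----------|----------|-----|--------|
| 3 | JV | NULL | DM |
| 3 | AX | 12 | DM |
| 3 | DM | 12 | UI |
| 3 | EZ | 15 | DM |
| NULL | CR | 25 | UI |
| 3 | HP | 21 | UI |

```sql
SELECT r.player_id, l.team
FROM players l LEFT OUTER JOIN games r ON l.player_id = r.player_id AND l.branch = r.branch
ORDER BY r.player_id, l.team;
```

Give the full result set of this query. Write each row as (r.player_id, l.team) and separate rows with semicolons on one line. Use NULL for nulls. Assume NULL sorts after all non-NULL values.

LEFT JOIN keeps every row from `players`; unmatched rows get NULL for `games`'s columns.
Matching on l.player_id = r.player_id AND l.branch = r.branch. A NULL in a compared column never satisfies the condition.
Matched pairs: 5; unmatched l rows kept: 7.

(3, DM); (3, DM); (3, NU); (3, NU); (3, NU); (NULL, FL); (NULL, HP); (NULL, MT); (NULL, OC); (NULL, PD); (NULL, PD); (NULL, SG)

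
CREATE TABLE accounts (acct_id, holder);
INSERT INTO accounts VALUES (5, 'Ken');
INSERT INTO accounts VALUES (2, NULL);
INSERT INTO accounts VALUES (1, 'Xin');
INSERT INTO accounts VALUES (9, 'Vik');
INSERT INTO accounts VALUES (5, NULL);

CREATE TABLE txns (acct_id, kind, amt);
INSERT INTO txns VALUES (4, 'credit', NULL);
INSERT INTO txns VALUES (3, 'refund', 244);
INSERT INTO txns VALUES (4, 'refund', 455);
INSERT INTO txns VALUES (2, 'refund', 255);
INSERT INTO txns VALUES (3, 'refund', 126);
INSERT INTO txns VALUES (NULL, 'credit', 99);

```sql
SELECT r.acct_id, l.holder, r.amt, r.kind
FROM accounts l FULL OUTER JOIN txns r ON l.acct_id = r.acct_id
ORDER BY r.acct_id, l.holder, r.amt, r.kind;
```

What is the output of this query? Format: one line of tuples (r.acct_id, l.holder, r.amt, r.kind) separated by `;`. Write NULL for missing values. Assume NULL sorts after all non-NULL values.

FULL OUTER JOIN keeps every row from both sides; unmatched rows get NULL for the other side's columns.
Matching on l.acct_id = r.acct_id. A NULL in a compared column never satisfies the condition.
- l (acct_id=5) has no partner → padded with NULL.
- l (acct_id=2) pairs with 1 row(s) of r.
- l (acct_id=1) has no partner → padded with NULL.
- l (acct_id=9) has no partner → padded with NULL.
- l (acct_id=5) has no partner → padded with NULL.
- plus 5 unmatched r row(s), each kept with NULL l columns.
After projecting and ordering:
r.acct_id | l.holder | r.amt | r.kind
2 | NULL | 255 | refund
3 | NULL | 126 | refund
3 | NULL | 244 | refund
4 | NULL | 455 | refund
4 | NULL | NULL | credit
NULL | Ken | NULL | NULL
NULL | Vik | NULL | NULL
NULL | Xin | NULL | NULL
NULL | NULL | 99 | credit
NULL | NULL | NULL | NULL

(2, NULL, 255, refund); (3, NULL, 126, refund); (3, NULL, 244, refund); (4, NULL, 455, refund); (4, NULL, NULL, credit); (NULL, Ken, NULL, NULL); (NULL, Vik, NULL, NULL); (NULL, Xin, NULL, NULL); (NULL, NULL, 99, credit); (NULL, NULL, NULL, NULL)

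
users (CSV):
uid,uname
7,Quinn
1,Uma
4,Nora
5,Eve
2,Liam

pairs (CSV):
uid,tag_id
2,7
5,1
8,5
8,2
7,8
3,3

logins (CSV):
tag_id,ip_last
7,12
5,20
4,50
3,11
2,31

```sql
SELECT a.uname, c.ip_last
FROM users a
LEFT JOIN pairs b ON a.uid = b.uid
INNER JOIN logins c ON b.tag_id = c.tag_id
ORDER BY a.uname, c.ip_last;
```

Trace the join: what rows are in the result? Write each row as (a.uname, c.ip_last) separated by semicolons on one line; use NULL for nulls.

(Liam, 12)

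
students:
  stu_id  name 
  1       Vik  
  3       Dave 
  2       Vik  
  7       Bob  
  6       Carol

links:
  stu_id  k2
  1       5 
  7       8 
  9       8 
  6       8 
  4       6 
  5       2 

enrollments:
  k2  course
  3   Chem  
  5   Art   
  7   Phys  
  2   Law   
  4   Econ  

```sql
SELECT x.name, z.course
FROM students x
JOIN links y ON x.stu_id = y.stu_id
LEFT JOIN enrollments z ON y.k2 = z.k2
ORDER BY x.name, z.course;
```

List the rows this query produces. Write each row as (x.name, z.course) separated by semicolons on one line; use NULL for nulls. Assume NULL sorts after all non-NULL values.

Step 1 — x INNER JOIN y on stu_id → 3 row(s).
Then LEFT JOIN `enrollments z` on k2: each of those 3 rows is kept; rows whose y.k2 has no match in z get NULL for z's columns.

(Bob, NULL); (Carol, NULL); (Vik, Art)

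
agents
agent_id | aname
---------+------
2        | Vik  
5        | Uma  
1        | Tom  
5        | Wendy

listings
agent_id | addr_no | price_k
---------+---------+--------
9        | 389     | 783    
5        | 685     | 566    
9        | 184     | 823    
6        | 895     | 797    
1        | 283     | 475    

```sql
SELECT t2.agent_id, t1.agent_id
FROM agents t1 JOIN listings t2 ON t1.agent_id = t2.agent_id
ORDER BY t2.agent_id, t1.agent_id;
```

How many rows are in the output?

3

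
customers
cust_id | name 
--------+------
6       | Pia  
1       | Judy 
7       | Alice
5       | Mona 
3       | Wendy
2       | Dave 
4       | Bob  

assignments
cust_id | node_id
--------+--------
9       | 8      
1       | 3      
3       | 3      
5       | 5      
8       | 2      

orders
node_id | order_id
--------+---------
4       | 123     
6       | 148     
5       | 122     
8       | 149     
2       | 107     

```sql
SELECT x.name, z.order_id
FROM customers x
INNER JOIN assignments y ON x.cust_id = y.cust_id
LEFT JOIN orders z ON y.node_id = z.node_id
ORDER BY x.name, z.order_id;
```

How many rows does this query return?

Step 1 — x INNER JOIN y on cust_id → 3 row(s).
Then LEFT JOIN `orders z` on node_id: each of those 3 rows is kept; rows whose y.node_id has no match in z get NULL for z's columns.
Result: 3 row(s).

3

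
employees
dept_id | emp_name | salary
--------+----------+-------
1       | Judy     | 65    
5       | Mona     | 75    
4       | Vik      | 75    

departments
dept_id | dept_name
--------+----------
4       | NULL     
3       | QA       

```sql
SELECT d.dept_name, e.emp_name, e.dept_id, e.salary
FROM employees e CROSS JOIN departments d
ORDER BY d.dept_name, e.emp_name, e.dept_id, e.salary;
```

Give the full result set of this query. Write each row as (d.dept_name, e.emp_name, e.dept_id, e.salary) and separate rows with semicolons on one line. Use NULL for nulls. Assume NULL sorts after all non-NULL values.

CROSS JOIN pairs every row of `employees` with every row of `departments`: 3 × 2 = 6 rows.
After projecting and ordering:
d.dept_name | e.emp_name | e.dept_id | e.salary
QA | Judy | 1 | 65
QA | Mona | 5 | 75
QA | Vik | 4 | 75
NULL | Judy | 1 | 65
NULL | Mona | 5 | 75
NULL | Vik | 4 | 75

(QA, Judy, 1, 65); (QA, Mona, 5, 75); (QA, Vik, 4, 75); (NULL, Judy, 1, 65); (NULL, Mona, 5, 75); (NULL, Vik, 4, 75)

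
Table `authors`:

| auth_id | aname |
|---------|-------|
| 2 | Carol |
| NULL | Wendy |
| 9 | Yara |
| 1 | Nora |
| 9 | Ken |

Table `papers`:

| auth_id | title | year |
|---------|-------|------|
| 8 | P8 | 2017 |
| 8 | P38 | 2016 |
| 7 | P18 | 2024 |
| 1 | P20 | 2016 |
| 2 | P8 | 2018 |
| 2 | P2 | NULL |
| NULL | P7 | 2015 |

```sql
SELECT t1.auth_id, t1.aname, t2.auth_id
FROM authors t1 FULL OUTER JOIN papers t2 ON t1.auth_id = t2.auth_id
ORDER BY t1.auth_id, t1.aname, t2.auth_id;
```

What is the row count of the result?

10

FULL OUTER JOIN keeps every row from both sides; unmatched rows get NULL for the other side's columns.
Matching on t1.auth_id = t2.auth_id. A NULL in a compared column never satisfies the condition.
- t1 (auth_id=2) pairs with 2 row(s) of t2.
- t1 (auth_id=NULL) has no partner → padded with NULL.
- t1 (auth_id=9) has no partner → padded with NULL.
- t1 (auth_id=1) pairs with 1 row(s) of t2.
- t1 (auth_id=9) has no partner → padded with NULL.
- plus 4 unmatched t2 row(s), each kept with NULL t1 columns.
Total: 3 matched + 7 padded = 10 rows.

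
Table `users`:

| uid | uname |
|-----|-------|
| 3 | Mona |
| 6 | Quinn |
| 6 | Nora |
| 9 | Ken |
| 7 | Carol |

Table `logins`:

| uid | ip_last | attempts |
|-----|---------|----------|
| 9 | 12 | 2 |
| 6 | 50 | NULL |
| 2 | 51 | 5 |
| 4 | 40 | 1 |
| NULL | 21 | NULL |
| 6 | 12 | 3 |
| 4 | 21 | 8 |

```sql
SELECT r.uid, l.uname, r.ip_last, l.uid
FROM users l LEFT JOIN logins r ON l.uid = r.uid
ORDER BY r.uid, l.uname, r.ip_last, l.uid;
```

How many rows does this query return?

7

LEFT JOIN keeps every row from `users`; unmatched rows get NULL for `logins`'s columns.
Matching on l.uid = r.uid. A NULL in a compared column never satisfies the condition.
Matched pairs: 5; unmatched l rows kept: 2.
Total: 5 matched + 2 padded = 7 rows.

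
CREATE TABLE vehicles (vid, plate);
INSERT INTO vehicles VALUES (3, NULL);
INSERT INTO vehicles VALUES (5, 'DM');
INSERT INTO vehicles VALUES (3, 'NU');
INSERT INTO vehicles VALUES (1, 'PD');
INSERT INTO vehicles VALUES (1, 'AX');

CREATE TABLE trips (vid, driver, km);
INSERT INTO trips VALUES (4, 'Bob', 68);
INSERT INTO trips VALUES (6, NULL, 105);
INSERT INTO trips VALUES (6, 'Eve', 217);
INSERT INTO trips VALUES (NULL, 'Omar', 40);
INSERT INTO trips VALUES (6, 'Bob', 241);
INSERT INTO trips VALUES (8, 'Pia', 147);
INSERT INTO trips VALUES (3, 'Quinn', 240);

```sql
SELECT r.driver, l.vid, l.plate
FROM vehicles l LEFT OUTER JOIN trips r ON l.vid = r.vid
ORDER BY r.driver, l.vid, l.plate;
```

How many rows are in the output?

LEFT JOIN keeps every row from `vehicles`; unmatched rows get NULL for `trips`'s columns.
Matching on l.vid = r.vid. A NULL in a compared column never satisfies the condition.
- l[0] vid=3 → 1 match(es) in r → 1 row(s).
- l[1] vid=5 → no match; kept with NULLs on the r side.
- l[2] vid=3 → 1 match(es) in r → 1 row(s).
- l[3] vid=1 → no match; kept with NULLs on the r side.
- l[4] vid=1 → no match; kept with NULLs on the r side.
Total: 2 matched + 3 padded = 5 rows.

5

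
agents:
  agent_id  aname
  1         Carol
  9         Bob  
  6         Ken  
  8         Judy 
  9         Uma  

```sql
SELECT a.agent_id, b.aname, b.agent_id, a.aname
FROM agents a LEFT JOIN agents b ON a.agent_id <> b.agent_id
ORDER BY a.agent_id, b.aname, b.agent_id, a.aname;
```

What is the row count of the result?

18

LEFT JOIN keeps every row from `agents a`; unmatched rows get NULL for `agents b`'s columns.
Matching on a.agent_id <> b.agent_id.
- a (agent_id=1) pairs with 4 row(s) of b.
- a (agent_id=9) pairs with 3 row(s) of b.
- a (agent_id=6) pairs with 4 row(s) of b.
- a (agent_id=8) pairs with 4 row(s) of b.
- a (agent_id=9) pairs with 3 row(s) of b.
Total: 18 rows.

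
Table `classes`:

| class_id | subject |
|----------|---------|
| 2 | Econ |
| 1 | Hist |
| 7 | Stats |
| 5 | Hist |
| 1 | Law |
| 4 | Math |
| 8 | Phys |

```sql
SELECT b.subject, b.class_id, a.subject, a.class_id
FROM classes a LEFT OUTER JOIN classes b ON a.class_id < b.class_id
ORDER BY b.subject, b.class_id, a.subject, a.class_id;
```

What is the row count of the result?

21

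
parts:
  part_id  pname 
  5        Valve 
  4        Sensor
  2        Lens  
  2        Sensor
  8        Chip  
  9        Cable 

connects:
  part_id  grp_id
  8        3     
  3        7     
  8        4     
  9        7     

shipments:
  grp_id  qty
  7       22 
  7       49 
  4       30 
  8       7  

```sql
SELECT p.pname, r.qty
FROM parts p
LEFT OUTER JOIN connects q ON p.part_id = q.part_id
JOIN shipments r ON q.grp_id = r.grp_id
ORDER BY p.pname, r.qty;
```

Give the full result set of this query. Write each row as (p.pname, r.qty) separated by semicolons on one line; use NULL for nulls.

(Cable, 22); (Cable, 49); (Chip, 30)

Evaluate left to right. First `parts p LEFT JOIN connects q` on part_id: 7 row(s).
Then INNER JOIN `shipments r` on grp_id: keep only rows whose q.grp_id appears in r.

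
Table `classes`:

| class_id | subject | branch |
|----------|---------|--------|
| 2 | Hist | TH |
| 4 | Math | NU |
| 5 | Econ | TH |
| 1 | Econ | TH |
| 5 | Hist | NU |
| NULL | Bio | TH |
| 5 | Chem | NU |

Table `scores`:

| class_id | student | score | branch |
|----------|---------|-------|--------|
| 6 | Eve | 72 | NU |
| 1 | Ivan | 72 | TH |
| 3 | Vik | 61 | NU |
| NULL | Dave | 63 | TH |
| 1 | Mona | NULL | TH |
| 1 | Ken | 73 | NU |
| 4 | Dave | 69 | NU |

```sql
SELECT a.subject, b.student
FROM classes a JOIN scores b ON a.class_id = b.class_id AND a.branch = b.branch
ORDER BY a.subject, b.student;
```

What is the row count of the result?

INNER JOIN keeps only pairs where the ON condition holds.
Matching on a.class_id = b.class_id AND a.branch = b.branch. A NULL in a compared column never satisfies the condition.
- a row (class_id=2, branch=TH): no match → dropped.
- a row (class_id=4, branch=NU): matches 1 b row(s) → 1 output row(s).
- a row (class_id=5, branch=TH): no match → dropped.
- a row (class_id=1, branch=TH): matches 2 b row(s) → 2 output row(s).
- a row (class_id=5, branch=NU): no match → dropped.
- a row (class_id=NULL, branch=TH): no match → dropped.
- a row (class_id=5, branch=NU): no match → dropped.
Total: 3 rows.

3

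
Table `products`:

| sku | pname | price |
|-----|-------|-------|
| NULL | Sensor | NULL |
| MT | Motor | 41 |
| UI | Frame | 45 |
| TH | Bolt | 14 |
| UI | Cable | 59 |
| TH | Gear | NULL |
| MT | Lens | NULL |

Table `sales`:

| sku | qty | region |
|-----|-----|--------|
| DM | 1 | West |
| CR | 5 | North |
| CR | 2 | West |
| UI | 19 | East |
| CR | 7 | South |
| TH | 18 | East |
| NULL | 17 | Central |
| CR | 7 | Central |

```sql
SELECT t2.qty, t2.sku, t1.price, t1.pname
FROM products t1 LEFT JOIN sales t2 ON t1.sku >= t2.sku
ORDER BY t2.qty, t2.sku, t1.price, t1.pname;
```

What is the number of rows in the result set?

37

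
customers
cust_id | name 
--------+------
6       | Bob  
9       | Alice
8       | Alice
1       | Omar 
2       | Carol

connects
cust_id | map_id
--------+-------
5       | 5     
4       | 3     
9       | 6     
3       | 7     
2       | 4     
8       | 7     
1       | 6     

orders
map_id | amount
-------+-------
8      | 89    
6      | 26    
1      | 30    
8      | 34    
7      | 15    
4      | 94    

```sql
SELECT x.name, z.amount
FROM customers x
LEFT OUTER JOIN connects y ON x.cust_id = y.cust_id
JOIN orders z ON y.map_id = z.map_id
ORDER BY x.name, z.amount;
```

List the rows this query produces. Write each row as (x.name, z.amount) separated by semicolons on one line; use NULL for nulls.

(Alice, 15); (Alice, 26); (Carol, 94); (Omar, 26)

Evaluate left to right. First `customers x LEFT JOIN connects y` on cust_id: 5 row(s).
Then INNER JOIN `orders z` on map_id: keep only rows whose y.map_id appears in z.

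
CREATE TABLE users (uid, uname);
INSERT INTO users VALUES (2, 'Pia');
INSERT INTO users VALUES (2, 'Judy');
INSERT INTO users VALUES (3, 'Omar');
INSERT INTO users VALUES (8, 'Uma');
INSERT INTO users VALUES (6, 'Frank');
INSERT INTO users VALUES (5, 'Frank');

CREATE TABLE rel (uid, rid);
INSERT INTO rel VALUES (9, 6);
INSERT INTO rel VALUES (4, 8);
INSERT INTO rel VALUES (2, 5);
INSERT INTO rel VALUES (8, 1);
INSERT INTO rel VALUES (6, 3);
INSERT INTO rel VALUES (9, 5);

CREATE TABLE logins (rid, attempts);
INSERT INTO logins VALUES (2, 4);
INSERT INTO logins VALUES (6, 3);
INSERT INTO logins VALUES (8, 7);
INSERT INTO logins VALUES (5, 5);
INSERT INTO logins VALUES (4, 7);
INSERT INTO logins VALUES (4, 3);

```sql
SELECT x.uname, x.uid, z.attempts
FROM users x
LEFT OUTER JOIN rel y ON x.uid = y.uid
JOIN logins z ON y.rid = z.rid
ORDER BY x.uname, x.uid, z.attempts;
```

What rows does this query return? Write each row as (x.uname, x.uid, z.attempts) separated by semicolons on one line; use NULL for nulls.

Step 1 — x LEFT JOIN y on uid → 6 row(s).
Then INNER JOIN `logins z` on rid: keep only rows whose y.rid appears in z.

(Judy, 2, 5); (Pia, 2, 5)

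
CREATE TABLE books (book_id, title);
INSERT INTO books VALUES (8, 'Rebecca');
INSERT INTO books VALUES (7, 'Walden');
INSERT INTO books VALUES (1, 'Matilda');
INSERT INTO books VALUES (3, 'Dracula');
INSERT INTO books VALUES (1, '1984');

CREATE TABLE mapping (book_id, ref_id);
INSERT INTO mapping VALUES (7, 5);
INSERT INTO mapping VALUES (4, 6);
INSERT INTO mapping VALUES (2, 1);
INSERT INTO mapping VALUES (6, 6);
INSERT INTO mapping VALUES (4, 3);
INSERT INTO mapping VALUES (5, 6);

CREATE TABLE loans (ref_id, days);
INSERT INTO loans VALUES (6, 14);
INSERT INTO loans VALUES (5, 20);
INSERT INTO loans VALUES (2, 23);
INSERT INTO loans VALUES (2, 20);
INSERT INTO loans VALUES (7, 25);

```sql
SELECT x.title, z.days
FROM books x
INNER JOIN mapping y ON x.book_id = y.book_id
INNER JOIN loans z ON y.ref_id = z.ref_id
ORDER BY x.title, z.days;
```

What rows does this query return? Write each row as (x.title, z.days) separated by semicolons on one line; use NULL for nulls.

(Walden, 20)

Evaluate left to right. First `books x INNER JOIN mapping y` on book_id: 1 row(s).
Then INNER JOIN `loans z` on ref_id: keep only rows whose y.ref_id appears in z.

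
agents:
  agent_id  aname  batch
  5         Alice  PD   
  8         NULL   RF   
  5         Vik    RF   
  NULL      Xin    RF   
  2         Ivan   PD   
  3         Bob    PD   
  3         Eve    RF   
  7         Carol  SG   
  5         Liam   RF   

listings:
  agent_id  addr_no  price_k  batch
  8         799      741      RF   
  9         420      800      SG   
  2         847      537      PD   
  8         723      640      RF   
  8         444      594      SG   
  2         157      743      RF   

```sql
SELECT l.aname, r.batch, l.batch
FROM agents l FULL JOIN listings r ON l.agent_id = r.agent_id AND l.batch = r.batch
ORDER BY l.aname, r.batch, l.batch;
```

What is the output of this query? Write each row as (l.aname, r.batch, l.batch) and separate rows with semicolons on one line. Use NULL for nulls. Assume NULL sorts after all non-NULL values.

FULL OUTER JOIN keeps every row from both sides; unmatched rows get NULL for the other side's columns.
Matching on l.agent_id = r.agent_id AND l.batch = r.batch. A NULL in a compared column never satisfies the condition.
- l (agent_id=5, batch=PD) has no partner → padded with NULL.
- l (agent_id=8, batch=RF) pairs with 2 row(s) of r.
- l (agent_id=5, batch=RF) has no partner → padded with NULL.
- l (agent_id=NULL, batch=RF) has no partner → padded with NULL.
- l (agent_id=2, batch=PD) pairs with 1 row(s) of r.
- l (agent_id=3, batch=PD) has no partner → padded with NULL.
- l (agent_id=3, batch=RF) has no partner → padded with NULL.
- l (agent_id=7, batch=SG) has no partner → padded with NULL.
- l (agent_id=5, batch=RF) has no partner → padded with NULL.
- 3 row(s) from r found no l partner → padded with NULL.

(Alice, NULL, PD); (Bob, NULL, PD); (Carol, NULL, SG); (Eve, NULL, RF); (Ivan, PD, PD); (Liam, NULL, RF); (Vik, NULL, RF); (Xin, NULL, RF); (NULL, RF, RF); (NULL, RF, RF); (NULL, RF, NULL); (NULL, SG, NULL); (NULL, SG, NULL)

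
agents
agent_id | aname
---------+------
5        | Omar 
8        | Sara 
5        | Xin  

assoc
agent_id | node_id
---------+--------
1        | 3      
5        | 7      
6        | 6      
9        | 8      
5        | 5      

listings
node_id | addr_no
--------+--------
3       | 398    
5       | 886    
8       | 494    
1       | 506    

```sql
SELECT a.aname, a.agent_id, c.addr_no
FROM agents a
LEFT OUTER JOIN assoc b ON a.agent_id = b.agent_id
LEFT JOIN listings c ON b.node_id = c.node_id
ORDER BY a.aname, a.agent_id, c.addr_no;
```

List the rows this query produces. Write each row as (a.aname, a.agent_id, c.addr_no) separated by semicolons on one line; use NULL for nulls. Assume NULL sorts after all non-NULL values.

(Omar, 5, 886); (Omar, 5, NULL); (Sara, 8, NULL); (Xin, 5, 886); (Xin, 5, NULL)

Joins associate left-to-right: agents LEFT JOIN assoc on agent_id gives 5 intermediate row(s).
Then LEFT JOIN `listings c` on node_id: each of those 5 rows is kept; rows whose b.node_id has no match in c get NULL for c's columns.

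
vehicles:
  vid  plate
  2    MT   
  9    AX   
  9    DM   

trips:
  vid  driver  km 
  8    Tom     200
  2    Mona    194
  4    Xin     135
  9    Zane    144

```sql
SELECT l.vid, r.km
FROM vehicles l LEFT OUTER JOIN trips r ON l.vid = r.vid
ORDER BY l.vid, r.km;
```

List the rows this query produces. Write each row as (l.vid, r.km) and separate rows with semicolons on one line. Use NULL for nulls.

(2, 194); (9, 144); (9, 144)

LEFT JOIN keeps every row from `vehicles`; unmatched rows get NULL for `trips`'s columns.
Matching on l.vid = r.vid.
Matched pairs: 3; unmatched l rows kept: 0.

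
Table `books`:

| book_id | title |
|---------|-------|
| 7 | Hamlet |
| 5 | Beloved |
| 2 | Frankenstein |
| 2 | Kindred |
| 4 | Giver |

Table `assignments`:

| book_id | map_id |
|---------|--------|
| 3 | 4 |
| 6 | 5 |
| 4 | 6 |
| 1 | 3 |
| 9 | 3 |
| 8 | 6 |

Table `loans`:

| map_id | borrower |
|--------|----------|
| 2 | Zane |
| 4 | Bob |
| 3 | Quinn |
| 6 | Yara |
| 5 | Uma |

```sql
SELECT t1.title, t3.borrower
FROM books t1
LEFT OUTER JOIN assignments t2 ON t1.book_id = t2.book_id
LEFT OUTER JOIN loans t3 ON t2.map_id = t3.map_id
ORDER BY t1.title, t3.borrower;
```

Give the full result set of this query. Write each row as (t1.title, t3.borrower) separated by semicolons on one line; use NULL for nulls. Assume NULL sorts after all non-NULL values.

(Beloved, NULL); (Frankenstein, NULL); (Giver, Yara); (Hamlet, NULL); (Kindred, NULL)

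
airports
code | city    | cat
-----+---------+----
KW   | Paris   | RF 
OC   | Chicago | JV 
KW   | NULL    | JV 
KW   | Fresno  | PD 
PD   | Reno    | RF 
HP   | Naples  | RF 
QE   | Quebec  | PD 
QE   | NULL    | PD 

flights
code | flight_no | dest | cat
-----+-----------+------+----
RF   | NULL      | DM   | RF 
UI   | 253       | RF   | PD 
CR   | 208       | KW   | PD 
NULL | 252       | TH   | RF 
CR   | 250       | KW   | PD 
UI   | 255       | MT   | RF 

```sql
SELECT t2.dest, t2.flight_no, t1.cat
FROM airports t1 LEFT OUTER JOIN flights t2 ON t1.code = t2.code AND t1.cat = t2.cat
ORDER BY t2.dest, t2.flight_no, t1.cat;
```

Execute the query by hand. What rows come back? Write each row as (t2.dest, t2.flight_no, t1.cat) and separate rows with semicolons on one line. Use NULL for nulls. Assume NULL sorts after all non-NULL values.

(NULL, NULL, JV); (NULL, NULL, JV); (NULL, NULL, PD); (NULL, NULL, PD); (NULL, NULL, PD); (NULL, NULL, RF); (NULL, NULL, RF); (NULL, NULL, RF)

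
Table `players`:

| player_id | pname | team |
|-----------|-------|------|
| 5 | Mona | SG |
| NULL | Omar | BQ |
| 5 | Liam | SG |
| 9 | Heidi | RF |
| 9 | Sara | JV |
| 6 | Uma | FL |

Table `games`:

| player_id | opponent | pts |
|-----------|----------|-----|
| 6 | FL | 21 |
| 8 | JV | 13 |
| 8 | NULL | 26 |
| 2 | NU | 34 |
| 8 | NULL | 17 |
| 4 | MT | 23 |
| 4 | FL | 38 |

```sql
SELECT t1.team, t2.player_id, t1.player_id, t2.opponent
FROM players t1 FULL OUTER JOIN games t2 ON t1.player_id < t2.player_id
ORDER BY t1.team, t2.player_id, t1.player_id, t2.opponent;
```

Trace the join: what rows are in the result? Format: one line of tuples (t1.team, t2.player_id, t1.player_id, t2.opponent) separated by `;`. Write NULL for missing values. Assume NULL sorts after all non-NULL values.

(BQ, NULL, NULL, NULL); (FL, 8, 6, JV); (FL, 8, 6, NULL); (FL, 8, 6, NULL); (JV, NULL, 9, NULL); (RF, NULL, 9, NULL); (SG, 6, 5, FL); (SG, 6, 5, FL); (SG, 8, 5, JV); (SG, 8, 5, JV); (SG, 8, 5, NULL); (SG, 8, 5, NULL); (SG, 8, 5, NULL); (SG, 8, 5, NULL); (NULL, 2, NULL, NU); (NULL, 4, NULL, FL); (NULL, 4, NULL, MT)

FULL OUTER JOIN keeps every row from both sides; unmatched rows get NULL for the other side's columns.
Matching on t1.player_id < t2.player_id. A NULL in a compared column never satisfies the condition.
Matched pairs: 11; unmatched t1 rows kept: 3; unmatched t2 rows kept: 3.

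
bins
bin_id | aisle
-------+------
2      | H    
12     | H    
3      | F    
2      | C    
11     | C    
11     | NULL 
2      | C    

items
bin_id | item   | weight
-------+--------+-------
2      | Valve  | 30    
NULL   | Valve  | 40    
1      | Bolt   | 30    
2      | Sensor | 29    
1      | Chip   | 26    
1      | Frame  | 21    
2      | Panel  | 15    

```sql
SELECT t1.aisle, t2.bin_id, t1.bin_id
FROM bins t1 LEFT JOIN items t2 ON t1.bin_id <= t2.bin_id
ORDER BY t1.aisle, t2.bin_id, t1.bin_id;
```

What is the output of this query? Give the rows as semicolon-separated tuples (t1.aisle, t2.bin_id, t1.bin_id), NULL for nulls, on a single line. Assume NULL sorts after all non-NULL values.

LEFT JOIN keeps every row from `bins`; unmatched rows get NULL for `items`'s columns.
Matching on t1.bin_id <= t2.bin_id. A NULL in a compared column never satisfies the condition.
- t1 (bin_id=2) pairs with 3 row(s) of t2.
- t1 (bin_id=12) has no partner → padded with NULL.
- t1 (bin_id=3) has no partner → padded with NULL.
- t1 (bin_id=2) pairs with 3 row(s) of t2.
- t1 (bin_id=11) has no partner → padded with NULL.
- t1 (bin_id=11) has no partner → padded with NULL.
- t1 (bin_id=2) pairs with 3 row(s) of t2.

(C, 2, 2); (C, 2, 2); (C, 2, 2); (C, 2, 2); (C, 2, 2); (C, 2, 2); (C, NULL, 11); (F, NULL, 3); (H, 2, 2); (H, 2, 2); (H, 2, 2); (H, NULL, 12); (NULL, NULL, 11)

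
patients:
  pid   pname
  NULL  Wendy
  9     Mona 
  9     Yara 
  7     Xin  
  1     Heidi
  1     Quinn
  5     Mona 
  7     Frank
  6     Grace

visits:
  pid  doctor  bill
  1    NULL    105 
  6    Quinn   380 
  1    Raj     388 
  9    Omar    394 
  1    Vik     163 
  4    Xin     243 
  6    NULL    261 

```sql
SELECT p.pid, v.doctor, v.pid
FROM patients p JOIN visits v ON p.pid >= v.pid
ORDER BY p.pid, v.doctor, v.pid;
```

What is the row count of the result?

42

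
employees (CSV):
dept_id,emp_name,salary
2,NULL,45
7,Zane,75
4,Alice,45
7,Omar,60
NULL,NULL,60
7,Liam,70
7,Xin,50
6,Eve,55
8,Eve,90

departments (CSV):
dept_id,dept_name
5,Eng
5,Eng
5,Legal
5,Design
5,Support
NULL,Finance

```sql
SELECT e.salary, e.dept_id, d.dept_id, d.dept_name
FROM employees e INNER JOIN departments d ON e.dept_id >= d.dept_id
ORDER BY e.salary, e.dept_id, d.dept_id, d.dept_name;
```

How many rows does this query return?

30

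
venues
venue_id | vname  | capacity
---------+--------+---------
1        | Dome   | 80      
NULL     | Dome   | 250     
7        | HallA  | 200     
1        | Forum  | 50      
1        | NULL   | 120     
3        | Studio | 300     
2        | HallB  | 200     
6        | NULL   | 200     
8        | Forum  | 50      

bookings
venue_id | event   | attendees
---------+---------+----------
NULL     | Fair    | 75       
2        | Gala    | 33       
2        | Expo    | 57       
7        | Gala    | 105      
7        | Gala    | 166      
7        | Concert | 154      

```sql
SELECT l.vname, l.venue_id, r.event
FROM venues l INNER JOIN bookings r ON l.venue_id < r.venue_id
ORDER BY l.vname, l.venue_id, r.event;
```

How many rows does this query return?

INNER JOIN keeps only pairs where the ON condition holds.
Matching on l.venue_id < r.venue_id. A NULL in a compared column never satisfies the condition.
Matched pairs: 24.
Total: 24 rows.

24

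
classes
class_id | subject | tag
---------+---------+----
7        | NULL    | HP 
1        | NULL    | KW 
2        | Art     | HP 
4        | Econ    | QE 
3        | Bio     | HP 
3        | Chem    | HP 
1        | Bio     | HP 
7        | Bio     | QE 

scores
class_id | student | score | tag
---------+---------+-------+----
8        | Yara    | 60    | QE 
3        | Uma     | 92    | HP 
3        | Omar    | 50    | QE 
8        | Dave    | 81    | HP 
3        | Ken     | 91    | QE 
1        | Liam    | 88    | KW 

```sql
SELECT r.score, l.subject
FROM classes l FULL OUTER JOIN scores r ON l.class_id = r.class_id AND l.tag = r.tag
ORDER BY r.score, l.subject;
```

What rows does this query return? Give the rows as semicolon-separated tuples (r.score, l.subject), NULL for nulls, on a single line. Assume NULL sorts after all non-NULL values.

(50, NULL); (60, NULL); (81, NULL); (88, NULL); (91, NULL); (92, Bio); (92, Chem); (NULL, Art); (NULL, Bio); (NULL, Bio); (NULL, Econ); (NULL, NULL)

FULL OUTER JOIN keeps every row from both sides; unmatched rows get NULL for the other side's columns.
Matching on l.class_id = r.class_id AND l.tag = r.tag.
Matched pairs: 3; unmatched l rows kept: 5; unmatched r rows kept: 4.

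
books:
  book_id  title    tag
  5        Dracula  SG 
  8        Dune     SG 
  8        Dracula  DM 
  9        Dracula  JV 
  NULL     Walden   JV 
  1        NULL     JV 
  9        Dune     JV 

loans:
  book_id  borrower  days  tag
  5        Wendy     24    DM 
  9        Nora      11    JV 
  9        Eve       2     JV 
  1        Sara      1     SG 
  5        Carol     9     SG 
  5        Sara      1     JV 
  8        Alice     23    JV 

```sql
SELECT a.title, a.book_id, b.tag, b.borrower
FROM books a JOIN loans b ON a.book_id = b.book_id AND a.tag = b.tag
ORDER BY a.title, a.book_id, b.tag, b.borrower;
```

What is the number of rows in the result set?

5

INNER JOIN keeps only pairs where the ON condition holds.
Matching on a.book_id = b.book_id AND a.tag = b.tag. A NULL in a compared column never satisfies the condition.
- a (book_id=5, tag=SG) pairs with 1 row(s) of b.
- a (book_id=8, tag=SG) has no partner → excluded.
- a (book_id=8, tag=DM) has no partner → excluded.
- a (book_id=9, tag=JV) pairs with 2 row(s) of b.
- a (book_id=NULL, tag=JV) has no partner → excluded.
- a (book_id=1, tag=JV) has no partner → excluded.
- a (book_id=9, tag=JV) pairs with 2 row(s) of b.
Total: 5 rows.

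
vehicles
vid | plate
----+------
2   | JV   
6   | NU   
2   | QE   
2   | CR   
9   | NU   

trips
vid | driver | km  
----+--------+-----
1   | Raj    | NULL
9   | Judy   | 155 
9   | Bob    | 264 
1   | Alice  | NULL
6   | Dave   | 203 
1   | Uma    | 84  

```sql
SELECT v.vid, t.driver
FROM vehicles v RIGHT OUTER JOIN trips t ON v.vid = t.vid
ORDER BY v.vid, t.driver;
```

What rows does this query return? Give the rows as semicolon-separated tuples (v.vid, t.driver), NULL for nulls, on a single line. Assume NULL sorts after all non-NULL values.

(6, Dave); (9, Bob); (9, Judy); (NULL, Alice); (NULL, Raj); (NULL, Uma)

RIGHT JOIN keeps every row from `trips`; unmatched rows get NULL for `vehicles`'s columns.
Matching on v.vid = t.vid.
Matched pairs: 3; unmatched t rows kept: 3.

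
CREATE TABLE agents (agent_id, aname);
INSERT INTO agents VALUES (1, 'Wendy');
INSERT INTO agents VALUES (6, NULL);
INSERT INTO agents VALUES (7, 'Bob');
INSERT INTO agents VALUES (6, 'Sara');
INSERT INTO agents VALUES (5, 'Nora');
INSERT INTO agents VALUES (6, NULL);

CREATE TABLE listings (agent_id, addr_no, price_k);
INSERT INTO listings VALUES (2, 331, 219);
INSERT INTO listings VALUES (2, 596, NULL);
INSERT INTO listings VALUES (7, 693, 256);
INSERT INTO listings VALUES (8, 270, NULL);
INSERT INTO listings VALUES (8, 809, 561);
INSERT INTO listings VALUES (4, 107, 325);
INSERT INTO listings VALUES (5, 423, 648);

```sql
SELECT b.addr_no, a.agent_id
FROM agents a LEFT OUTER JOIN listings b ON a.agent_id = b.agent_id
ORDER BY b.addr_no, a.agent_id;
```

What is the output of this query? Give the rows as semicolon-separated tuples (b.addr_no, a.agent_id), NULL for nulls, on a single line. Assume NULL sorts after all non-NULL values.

LEFT JOIN keeps every row from `agents`; unmatched rows get NULL for `listings`'s columns.
Matching on a.agent_id = b.agent_id.
- a (agent_id=1) has no partner → padded with NULL.
- a (agent_id=6) has no partner → padded with NULL.
- a (agent_id=7) pairs with 1 row(s) of b.
- a (agent_id=6) has no partner → padded with NULL.
- a (agent_id=5) pairs with 1 row(s) of b.
- a (agent_id=6) has no partner → padded with NULL.
After projecting and ordering:
b.addr_no | a.agent_id
423 | 5
693 | 7
NULL | 1
NULL | 6
NULL | 6
NULL | 6

(423, 5); (693, 7); (NULL, 1); (NULL, 6); (NULL, 6); (NULL, 6)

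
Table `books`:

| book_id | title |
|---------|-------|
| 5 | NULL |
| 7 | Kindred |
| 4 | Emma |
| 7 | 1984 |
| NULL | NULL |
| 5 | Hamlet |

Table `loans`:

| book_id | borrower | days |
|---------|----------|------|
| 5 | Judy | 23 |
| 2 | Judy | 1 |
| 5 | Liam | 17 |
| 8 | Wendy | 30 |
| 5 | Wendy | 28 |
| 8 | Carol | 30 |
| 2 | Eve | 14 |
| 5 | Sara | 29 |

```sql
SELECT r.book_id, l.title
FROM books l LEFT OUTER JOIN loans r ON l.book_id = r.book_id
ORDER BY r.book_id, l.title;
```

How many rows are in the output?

12

LEFT JOIN keeps every row from `books`; unmatched rows get NULL for `loans`'s columns.
Matching on l.book_id = r.book_id. A NULL in a compared column never satisfies the condition.
- l row (book_id=5): matches 4 r row(s) → 4 output row(s).
- l row (book_id=7): no match → kept, r columns NULL.
- l row (book_id=4): no match → kept, r columns NULL.
- l row (book_id=7): no match → kept, r columns NULL.
- l row (book_id=NULL): no match → kept, r columns NULL.
- l row (book_id=5): matches 4 r row(s) → 4 output row(s).
Total: 8 matched + 4 padded = 12 rows.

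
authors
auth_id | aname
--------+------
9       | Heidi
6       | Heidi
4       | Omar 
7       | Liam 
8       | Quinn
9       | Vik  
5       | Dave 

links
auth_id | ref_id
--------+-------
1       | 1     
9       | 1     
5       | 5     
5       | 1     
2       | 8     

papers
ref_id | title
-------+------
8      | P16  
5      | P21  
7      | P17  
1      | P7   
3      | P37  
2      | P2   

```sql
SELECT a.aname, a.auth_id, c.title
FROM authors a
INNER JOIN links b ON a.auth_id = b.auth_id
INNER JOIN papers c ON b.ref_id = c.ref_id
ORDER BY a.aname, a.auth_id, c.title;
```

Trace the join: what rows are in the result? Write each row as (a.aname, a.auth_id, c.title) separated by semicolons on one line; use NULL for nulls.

Joins associate left-to-right: authors INNER JOIN links on auth_id gives 4 intermediate row(s).
Then INNER JOIN `papers c` on ref_id: keep only rows whose b.ref_id appears in c.

(Dave, 5, P21); (Dave, 5, P7); (Heidi, 9, P7); (Vik, 9, P7)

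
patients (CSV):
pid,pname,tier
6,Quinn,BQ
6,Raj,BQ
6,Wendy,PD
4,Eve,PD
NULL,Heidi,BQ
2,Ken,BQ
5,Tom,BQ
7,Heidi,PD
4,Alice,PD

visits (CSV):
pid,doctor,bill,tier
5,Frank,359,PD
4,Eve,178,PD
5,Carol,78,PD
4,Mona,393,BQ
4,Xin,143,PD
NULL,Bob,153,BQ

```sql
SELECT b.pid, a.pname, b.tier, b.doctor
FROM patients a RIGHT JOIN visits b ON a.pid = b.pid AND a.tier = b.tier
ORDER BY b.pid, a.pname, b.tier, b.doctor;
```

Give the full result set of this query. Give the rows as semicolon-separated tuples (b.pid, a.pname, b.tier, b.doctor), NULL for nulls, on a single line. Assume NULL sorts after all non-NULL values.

RIGHT JOIN keeps every row from `visits`; unmatched rows get NULL for `patients`'s columns.
Matching on a.pid = b.pid AND a.tier = b.tier. A NULL in a compared column never satisfies the condition.
- a (pid=6, tier=BQ) has no partner in b.
- a (pid=6, tier=BQ) has no partner in b.
- a (pid=6, tier=PD) has no partner in b.
- a (pid=4, tier=PD) pairs with 2 row(s) of b.
- a (pid=NULL, tier=BQ) has no partner in b.
- a (pid=2, tier=BQ) has no partner in b.
- a (pid=5, tier=BQ) has no partner in b.
- a (pid=7, tier=PD) has no partner in b.
- a (pid=4, tier=PD) pairs with 2 row(s) of b.
- 4 row(s) from b found no a partner → padded with NULL.
After projecting and ordering:
b.pid | a.pname | b.tier | b.doctor
4 | Alice | PD | Eve
4 | Alice | PD | Xin
4 | Eve | PD | Eve
4 | Eve | PD | Xin
4 | NULL | BQ | Mona
5 | NULL | PD | Carol
5 | NULL | PD | Frank
NULL | NULL | BQ | Bob

(4, Alice, PD, Eve); (4, Alice, PD, Xin); (4, Eve, PD, Eve); (4, Eve, PD, Xin); (4, NULL, BQ, Mona); (5, NULL, PD, Carol); (5, NULL, PD, Frank); (NULL, NULL, BQ, Bob)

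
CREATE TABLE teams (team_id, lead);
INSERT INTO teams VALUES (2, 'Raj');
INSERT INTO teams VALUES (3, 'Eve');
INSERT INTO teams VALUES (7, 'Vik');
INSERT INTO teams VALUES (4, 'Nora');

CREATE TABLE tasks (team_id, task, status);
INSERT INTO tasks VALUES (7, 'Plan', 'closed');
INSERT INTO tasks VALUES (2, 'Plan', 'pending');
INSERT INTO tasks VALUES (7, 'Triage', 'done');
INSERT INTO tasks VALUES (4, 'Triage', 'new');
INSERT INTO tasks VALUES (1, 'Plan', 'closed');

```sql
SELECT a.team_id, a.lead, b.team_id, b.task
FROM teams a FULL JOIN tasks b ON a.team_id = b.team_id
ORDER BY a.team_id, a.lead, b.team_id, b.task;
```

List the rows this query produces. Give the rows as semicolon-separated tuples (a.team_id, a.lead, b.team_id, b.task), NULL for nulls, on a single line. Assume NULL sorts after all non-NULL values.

(2, Raj, 2, Plan); (3, Eve, NULL, NULL); (4, Nora, 4, Triage); (7, Vik, 7, Plan); (7, Vik, 7, Triage); (NULL, NULL, 1, Plan)

FULL OUTER JOIN keeps every row from both sides; unmatched rows get NULL for the other side's columns.
Matching on a.team_id = b.team_id.
- a row (team_id=2): matches 1 b row(s) → 1 output row(s).
- a row (team_id=3): no match → kept, b columns NULL.
- a row (team_id=7): matches 2 b row(s) → 2 output row(s).
- a row (team_id=4): matches 1 b row(s) → 1 output row(s).
- 1 b row(s) had no a match → kept, a columns NULL.
After projecting and ordering:
a.team_id | a.lead | b.team_id | b.task
2 | Raj | 2 | Plan
3 | Eve | NULL | NULL
4 | Nora | 4 | Triage
7 | Vik | 7 | Plan
7 | Vik | 7 | Triage
NULL | NULL | 1 | Plan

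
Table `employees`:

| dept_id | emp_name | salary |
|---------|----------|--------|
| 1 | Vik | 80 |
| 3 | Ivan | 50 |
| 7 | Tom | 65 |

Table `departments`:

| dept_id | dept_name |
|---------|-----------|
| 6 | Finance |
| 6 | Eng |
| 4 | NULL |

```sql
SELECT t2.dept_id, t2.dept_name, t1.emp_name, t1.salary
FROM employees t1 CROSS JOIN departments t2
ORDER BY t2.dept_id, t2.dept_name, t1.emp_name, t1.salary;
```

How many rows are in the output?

CROSS JOIN pairs every row of `employees` with every row of `departments`: 3 × 3 = 9 rows.

9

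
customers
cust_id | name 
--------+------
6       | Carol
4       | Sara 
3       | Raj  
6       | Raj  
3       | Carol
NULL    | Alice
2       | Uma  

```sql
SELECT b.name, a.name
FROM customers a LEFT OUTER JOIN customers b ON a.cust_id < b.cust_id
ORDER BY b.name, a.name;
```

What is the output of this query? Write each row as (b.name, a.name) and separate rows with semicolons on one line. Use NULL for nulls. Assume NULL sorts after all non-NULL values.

(Carol, Carol); (Carol, Raj); (Carol, Sara); (Carol, Uma); (Carol, Uma); (Raj, Carol); (Raj, Raj); (Raj, Sara); (Raj, Uma); (Raj, Uma); (Sara, Carol); (Sara, Raj); (Sara, Uma); (NULL, Alice); (NULL, Carol); (NULL, Raj)

LEFT JOIN keeps every row from `customers a`; unmatched rows get NULL for `customers b`'s columns.
Matching on a.cust_id < b.cust_id. A NULL in a compared column never satisfies the condition.
Matched pairs: 13; unmatched a rows kept: 3.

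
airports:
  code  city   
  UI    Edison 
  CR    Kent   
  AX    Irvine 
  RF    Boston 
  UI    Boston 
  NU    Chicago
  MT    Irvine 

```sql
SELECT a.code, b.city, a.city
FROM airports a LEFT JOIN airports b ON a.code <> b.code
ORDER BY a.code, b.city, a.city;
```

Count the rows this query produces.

40

LEFT JOIN keeps every row from `airports a`; unmatched rows get NULL for `airports b`'s columns.
Matching on a.code <> b.code.
- a (code=UI) pairs with 5 row(s) of b.
- a (code=CR) pairs with 6 row(s) of b.
- a (code=AX) pairs with 6 row(s) of b.
- a (code=RF) pairs with 6 row(s) of b.
- a (code=UI) pairs with 5 row(s) of b.
- a (code=NU) pairs with 6 row(s) of b.
- a (code=MT) pairs with 6 row(s) of b.
Total: 40 rows.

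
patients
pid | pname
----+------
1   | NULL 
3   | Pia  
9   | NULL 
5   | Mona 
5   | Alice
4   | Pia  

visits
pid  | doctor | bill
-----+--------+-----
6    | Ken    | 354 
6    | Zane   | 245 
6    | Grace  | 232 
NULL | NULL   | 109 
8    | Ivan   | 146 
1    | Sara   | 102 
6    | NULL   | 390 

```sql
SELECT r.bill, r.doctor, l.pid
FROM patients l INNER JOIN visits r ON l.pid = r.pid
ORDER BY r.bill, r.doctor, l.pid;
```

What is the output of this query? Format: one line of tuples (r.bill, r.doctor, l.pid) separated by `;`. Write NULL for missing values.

(102, Sara, 1)

INNER JOIN keeps only pairs where the ON condition holds.
Matching on l.pid = r.pid. A NULL in a compared column never satisfies the condition.
- l row (pid=1): matches 1 r row(s) → 1 output row(s).
- l row (pid=3): no match → dropped.
- l row (pid=9): no match → dropped.
- l row (pid=5): no match → dropped.
- l row (pid=5): no match → dropped.
- l row (pid=4): no match → dropped.
After projecting and ordering:
r.bill | r.doctor | l.pid
102 | Sara | 1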